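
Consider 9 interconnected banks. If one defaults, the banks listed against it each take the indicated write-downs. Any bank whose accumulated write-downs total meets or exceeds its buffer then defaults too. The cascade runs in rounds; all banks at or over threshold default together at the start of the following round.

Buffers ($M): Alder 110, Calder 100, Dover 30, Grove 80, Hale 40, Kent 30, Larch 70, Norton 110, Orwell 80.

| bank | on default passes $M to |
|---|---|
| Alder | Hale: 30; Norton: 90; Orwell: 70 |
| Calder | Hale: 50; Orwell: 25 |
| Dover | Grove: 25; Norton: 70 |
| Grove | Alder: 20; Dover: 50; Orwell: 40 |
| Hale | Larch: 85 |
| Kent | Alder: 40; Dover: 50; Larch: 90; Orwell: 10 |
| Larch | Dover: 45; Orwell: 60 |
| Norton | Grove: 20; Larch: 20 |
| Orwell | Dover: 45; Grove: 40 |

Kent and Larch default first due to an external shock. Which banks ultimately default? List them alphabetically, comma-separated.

Dover, Kent, Larch

Round 1 — Kent, Larch default (initial).
  Alder: +40 → 40 < 110
  Dover: +50+45 → 95 ≥ 30
  Orwell: +10+60 → 70 < 80
Round 2 — Dover defaults.
  Grove: +25 → 25 < 80
  Norton: +70 → 70 < 110
No further defaults.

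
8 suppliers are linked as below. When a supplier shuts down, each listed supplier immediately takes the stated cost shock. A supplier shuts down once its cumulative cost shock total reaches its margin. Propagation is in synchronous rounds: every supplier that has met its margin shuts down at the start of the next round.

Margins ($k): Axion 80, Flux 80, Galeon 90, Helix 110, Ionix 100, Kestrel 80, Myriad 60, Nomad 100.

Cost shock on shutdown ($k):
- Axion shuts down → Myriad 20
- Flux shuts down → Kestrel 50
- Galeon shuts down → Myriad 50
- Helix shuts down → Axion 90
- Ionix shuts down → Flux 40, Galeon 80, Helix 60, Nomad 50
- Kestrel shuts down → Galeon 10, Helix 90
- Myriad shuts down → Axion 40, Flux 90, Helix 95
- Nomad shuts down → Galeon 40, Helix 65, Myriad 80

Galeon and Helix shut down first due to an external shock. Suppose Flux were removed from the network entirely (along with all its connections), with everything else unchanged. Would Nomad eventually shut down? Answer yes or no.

no

With Flux removed:
Round 1 — Galeon, Helix shut down (initial).
  Axion: +90 → 90 ≥ 80
  Myriad: +50 → 50 < 60
Round 2 — Axion shuts down.
  Myriad: +20 → 70 ≥ 60
Round 3 — Myriad shuts down.
No further shutdowns.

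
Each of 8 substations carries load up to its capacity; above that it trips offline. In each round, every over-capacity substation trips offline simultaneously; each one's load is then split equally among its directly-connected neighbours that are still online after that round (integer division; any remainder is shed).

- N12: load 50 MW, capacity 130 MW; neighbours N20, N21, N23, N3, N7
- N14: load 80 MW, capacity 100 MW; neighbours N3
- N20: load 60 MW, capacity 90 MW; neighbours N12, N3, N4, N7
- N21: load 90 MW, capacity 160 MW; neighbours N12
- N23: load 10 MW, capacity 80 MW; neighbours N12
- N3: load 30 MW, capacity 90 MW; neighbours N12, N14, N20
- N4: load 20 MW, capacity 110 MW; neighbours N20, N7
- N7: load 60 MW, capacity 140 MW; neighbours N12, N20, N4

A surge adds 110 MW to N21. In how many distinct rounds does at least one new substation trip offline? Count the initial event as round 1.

Round 1 — N21 at 200 > 160. N21 trips offline.
  N21 sheds 200 MW to N12: 200 each.
    N12: 50+200 = 250 > 130
Round 2 — N12 trips offline.
  N12 sheds 250 MW to N20, N23, N3, N7: 62 each (2 lost).
    N20: 60+62 = 122 > 90
    N23: 10+62 = 72 ≤ 80
    N3: 30+62 = 92 > 90
    N7: 60+62 = 122 ≤ 140
Round 3 — N20, N3 trip offline.
  N20 sheds 122 MW to N4, N7: 61 each.
    N4: 20+61 = 81 ≤ 110
    N7: 122+61 = 183 > 140
  N3 sheds 92 MW to N14: 92 each.
    N14: 80+92 = 172 > 100
Round 4 — N14, N7 trip offline.
  N14 sheds 172 MW: no online neighbours, lost.
  N7 sheds 183 MW to N4: 183 each.
    N4: 81+183 = 264 > 110
Round 5 — N4 trips offline.
  N4 sheds 264 MW: no online neighbours, lost.
No further trips.

5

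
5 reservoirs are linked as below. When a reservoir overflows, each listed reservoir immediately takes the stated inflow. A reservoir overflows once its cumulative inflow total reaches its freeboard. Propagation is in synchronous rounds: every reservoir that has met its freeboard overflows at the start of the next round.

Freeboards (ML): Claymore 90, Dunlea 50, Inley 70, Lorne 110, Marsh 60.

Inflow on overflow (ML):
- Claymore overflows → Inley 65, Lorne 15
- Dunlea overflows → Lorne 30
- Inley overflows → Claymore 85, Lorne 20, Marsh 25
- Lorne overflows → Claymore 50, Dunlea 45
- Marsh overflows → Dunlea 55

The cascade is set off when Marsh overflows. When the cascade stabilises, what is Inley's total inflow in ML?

Round 1 — Marsh overflows (initial).
  Dunlea: +55 → 55 ≥ 50
Round 2 — Dunlea overflows.
  Lorne: +30 → 30 < 110
No further overflows.

0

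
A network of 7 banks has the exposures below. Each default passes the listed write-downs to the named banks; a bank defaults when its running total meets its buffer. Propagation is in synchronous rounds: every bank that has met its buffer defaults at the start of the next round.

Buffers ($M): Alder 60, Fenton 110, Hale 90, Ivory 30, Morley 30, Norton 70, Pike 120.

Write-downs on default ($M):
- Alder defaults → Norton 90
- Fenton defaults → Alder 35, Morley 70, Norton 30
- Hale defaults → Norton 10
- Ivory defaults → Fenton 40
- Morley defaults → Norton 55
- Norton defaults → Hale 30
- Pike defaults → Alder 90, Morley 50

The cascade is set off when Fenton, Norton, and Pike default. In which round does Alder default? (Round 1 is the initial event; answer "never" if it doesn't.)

2

Round 1 — Fenton, Norton, Pike default (initial).
  Alder: +35+90 → 125 ≥ 60
  Hale: +30 → 30 < 90
  Morley: +70+50 → 120 ≥ 30
Round 2 — Alder, Morley default.
No further defaults.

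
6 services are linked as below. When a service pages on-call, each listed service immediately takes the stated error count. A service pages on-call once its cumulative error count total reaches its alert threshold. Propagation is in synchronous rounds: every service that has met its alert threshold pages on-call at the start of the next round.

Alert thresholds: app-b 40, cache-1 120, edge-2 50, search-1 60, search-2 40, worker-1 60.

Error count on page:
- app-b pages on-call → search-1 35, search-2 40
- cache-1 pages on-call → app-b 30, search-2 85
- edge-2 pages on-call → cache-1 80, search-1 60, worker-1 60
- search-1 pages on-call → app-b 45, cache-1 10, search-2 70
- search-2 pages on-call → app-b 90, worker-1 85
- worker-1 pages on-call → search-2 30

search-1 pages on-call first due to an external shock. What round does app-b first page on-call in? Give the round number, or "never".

Round 1 — search-1 pages on-call (initial).
  app-b: +45 → 45 ≥ 40
  cache-1: +10 → 10 < 120
  search-2: +70 → 70 ≥ 40
Round 2 — app-b, search-2 page on-call.
  worker-1: +85 → 85 ≥ 60
Round 3 — worker-1 pages on-call.
No further pages.

2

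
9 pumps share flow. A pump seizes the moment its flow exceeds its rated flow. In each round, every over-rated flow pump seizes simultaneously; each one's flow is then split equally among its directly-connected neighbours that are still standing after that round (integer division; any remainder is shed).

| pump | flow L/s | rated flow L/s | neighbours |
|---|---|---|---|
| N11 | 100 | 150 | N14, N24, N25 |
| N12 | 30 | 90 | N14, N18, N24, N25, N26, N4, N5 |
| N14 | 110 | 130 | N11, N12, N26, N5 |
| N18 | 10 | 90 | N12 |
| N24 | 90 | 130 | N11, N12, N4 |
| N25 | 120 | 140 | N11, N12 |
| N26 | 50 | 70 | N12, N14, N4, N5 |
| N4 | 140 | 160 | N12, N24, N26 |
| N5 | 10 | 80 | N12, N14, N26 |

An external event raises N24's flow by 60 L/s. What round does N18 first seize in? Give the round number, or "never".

Round 1 — N24 at 150 > 130. N24 seizes.
  N24 sheds 150 L/s to N11, N12, N4: 50 each.
    N11: 100+50 = 150 ≤ 150
    N12: 30+50 = 80 ≤ 90
    N4: 140+50 = 190 > 160
Round 2 — N4 seizes.
  N4 sheds 190 L/s to N12, N26: 95 each.
    N12: 80+95 = 175 > 90
    N26: 50+95 = 145 > 70
Round 3 — N12, N26 seize.
  N12 sheds 175 L/s to N14, N18, N25, N5: 43 each (3 lost).
    N14: 110+43 = 153 > 130
    N18: 10+43 = 53 ≤ 90
    N25: 120+43 = 163 > 140
    N5: 10+43 = 53 ≤ 80
  N26 sheds 145 L/s to N14, N5: 72 each (1 lost).
    N14: 153+72 = 225 > 130
    N5: 53+72 = 125 > 80
Round 4 — N14, N25, N5 seize.
  N14 sheds 225 L/s to N11: 225 each.
    N11: 150+225 = 375 > 150
  N25 sheds 163 L/s to N11: 163 each.
    N11: 375+163 = 538 > 150
  N5 sheds 125 L/s: no online neighbours, lost.
Round 5 — N11 seizes.
  N11 sheds 538 L/s: no online neighbours, lost.
No further seizures.

never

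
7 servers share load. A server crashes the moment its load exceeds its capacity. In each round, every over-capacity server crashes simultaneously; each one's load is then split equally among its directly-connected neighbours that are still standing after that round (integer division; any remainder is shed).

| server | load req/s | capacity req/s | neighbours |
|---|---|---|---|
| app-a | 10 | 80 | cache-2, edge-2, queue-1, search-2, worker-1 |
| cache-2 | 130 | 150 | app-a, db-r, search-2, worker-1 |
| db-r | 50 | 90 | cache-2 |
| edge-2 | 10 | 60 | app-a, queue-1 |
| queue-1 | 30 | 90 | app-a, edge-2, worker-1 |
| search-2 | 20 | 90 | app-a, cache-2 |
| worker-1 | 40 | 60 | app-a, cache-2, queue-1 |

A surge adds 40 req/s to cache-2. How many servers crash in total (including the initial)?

Round 1 — cache-2 at 170 > 150. cache-2 crashes.
  cache-2 sheds 170 req/s to app-a, db-r, search-2, worker-1: 42 each (2 lost).
    app-a: 10+42 = 52 ≤ 80
    db-r: 50+42 = 92 > 90
    search-2: 20+42 = 62 ≤ 90
    worker-1: 40+42 = 82 > 60
Round 2 — db-r, worker-1 crash.
  db-r sheds 92 req/s: no online neighbours, lost.
  worker-1 sheds 82 req/s to app-a, queue-1: 41 each.
    app-a: 52+41 = 93 > 80
    queue-1: 30+41 = 71 ≤ 90
Round 3 — app-a crashes.
  app-a sheds 93 req/s to edge-2, queue-1, search-2: 31 each.
    edge-2: 10+31 = 41 ≤ 60
    queue-1: 71+31 = 102 > 90
    search-2: 62+31 = 93 > 90
Round 4 — queue-1, search-2 crash.
  queue-1 sheds 102 req/s to edge-2: 102 each.
    edge-2: 41+102 = 143 > 60
  search-2 sheds 93 req/s: no online neighbours, lost.
Round 5 — edge-2 crashes.
  edge-2 sheds 143 req/s: no online neighbours, lost.
No further crashes.

7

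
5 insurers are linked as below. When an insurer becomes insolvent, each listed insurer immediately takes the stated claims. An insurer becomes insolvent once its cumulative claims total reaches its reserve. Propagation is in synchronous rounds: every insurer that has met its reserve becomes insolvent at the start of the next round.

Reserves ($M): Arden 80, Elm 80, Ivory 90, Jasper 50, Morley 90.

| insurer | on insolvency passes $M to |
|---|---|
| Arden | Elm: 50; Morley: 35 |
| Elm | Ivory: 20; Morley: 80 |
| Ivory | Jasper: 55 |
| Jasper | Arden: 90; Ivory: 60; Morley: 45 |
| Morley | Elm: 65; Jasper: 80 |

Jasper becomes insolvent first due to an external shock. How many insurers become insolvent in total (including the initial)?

2

Round 1 — Jasper becomes insolvent (initial).
  Arden: +90 → 90 ≥ 80
  Ivory: +60 → 60 < 90
  Morley: +45 → 45 < 90
Round 2 — Arden becomes insolvent.
  Elm: +50 → 50 < 80
  Morley: +35 → 80 < 90
No further insolvencies.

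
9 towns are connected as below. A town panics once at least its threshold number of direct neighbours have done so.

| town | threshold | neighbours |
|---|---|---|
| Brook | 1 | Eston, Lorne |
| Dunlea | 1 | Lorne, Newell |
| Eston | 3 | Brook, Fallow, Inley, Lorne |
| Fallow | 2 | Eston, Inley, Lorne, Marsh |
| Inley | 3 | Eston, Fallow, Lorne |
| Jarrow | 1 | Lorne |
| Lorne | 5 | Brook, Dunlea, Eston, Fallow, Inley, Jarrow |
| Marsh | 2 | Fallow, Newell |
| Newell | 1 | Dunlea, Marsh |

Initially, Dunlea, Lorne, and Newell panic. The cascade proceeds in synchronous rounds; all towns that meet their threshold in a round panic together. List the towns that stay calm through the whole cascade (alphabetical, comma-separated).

Round 1 — Dunlea, Lorne, Newell panic (initial).
Round 2 — checking thresholds:
  Brook: 1 of 2 neighbours ≥ 1, panics.
  Eston: 1 of 4 neighbours < 3, not yet.
  Fallow: 1 of 4 neighbours < 2, not yet.
  Inley: 1 of 3 neighbours < 3, not yet.
  Jarrow: 1 of 1 neighbours ≥ 1, panics.
  Marsh: 1 of 2 neighbours < 2, not yet.
Round 3 — no new panics; cascade stops.

Eston, Fallow, Inley, Marsh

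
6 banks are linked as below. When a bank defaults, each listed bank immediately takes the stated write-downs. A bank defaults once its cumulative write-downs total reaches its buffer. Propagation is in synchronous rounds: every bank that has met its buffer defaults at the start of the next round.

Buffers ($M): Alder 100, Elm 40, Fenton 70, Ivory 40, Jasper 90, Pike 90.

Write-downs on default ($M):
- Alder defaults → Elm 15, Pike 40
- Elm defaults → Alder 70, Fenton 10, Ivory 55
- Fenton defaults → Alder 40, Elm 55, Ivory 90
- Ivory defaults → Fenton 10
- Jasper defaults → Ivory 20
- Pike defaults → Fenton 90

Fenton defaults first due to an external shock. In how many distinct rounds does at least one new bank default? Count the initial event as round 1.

Round 1 — Fenton defaults (initial).
  Alder: +40 → 40 < 100
  Elm: +55 → 55 ≥ 40
  Ivory: +90 → 90 ≥ 40
Round 2 — Elm, Ivory default.
  Alder: +70 → 110 ≥ 100
Round 3 — Alder defaults.
  Pike: +40 → 40 < 90
No further defaults.

3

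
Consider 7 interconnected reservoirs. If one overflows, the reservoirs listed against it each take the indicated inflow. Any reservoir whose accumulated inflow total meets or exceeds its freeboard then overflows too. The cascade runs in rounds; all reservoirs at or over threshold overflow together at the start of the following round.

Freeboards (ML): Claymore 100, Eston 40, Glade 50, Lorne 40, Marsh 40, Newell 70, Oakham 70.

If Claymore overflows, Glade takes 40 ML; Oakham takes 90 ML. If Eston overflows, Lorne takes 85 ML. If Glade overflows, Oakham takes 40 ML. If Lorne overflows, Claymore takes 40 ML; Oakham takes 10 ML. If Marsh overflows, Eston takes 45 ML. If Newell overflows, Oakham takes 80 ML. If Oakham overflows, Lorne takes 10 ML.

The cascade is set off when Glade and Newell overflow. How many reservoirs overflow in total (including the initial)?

3

Round 1 — Glade, Newell overflow (initial).
  Oakham: +40+80 → 120 ≥ 70
Round 2 — Oakham overflows.
  Lorne: +10 → 10 < 40
No further overflows.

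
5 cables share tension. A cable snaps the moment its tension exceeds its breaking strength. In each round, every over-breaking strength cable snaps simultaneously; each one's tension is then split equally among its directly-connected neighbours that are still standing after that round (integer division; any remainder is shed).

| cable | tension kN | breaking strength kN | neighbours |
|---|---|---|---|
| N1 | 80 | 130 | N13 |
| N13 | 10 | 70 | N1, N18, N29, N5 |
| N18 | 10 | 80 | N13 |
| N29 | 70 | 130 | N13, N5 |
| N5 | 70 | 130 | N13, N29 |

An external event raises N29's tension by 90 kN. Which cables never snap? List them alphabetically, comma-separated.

Round 1 — N29 at 160 > 130. N29 snaps.
  N29 sheds 160 kN to N13, N5: 80 each.
    N13: 10+80 = 90 > 70
    N5: 70+80 = 150 > 130
Round 2 — N13, N5 snap.
  N13 sheds 90 kN to N1, N18: 45 each.
    N1: 80+45 = 125 ≤ 130
    N18: 10+45 = 55 ≤ 80
  N5 sheds 150 kN: no online neighbours, lost.
No further breaks.

N1, N18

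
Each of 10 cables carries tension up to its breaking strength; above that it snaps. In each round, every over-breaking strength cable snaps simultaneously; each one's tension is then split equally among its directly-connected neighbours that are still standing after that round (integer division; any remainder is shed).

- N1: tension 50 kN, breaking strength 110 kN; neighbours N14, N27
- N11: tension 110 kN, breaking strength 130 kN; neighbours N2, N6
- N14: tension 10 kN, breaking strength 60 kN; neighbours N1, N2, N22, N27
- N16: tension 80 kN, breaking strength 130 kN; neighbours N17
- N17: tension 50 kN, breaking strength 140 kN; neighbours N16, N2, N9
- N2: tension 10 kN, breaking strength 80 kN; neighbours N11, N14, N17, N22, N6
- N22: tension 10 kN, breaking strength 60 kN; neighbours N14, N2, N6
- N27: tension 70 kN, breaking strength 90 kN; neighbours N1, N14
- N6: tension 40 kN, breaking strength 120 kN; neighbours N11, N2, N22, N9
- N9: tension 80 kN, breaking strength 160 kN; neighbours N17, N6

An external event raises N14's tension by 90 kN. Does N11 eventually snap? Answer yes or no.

no

Round 1 — N14 at 100 > 60. N14 snaps.
  N14 sheds 100 kN to N1, N2, N22, N27: 25 each.
    N1: 50+25 = 75 ≤ 110
    N2: 10+25 = 35 ≤ 80
    N22: 10+25 = 35 ≤ 60
    N27: 70+25 = 95 > 90
Round 2 — N27 snaps.
  N27 sheds 95 kN to N1: 95 each.
    N1: 75+95 = 170 > 110
Round 3 — N1 snaps.
  N1 sheds 170 kN: no online neighbours, lost.
No further breaks.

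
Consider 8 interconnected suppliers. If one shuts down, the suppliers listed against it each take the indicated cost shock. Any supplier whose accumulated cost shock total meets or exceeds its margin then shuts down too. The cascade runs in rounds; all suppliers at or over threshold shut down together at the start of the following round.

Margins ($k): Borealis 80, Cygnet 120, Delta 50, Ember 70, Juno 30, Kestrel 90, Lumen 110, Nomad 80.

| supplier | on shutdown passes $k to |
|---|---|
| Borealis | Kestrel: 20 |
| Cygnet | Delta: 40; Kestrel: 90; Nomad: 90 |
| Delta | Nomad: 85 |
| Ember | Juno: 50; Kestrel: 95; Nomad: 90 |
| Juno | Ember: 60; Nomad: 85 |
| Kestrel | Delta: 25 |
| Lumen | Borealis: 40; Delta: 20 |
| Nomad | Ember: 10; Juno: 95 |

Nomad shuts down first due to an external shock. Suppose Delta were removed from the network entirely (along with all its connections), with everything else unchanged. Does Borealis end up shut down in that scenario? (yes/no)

no

With Delta removed:
Round 1 — Nomad shuts down (initial).
  Ember: +10 → 10 < 70
  Juno: +95 → 95 ≥ 30
Round 2 — Juno shuts down.
  Ember: +60 → 70 ≥ 70
Round 3 — Ember shuts down.
  Kestrel: +95 → 95 ≥ 90
Round 4 — Kestrel shuts down.
No further shutdowns.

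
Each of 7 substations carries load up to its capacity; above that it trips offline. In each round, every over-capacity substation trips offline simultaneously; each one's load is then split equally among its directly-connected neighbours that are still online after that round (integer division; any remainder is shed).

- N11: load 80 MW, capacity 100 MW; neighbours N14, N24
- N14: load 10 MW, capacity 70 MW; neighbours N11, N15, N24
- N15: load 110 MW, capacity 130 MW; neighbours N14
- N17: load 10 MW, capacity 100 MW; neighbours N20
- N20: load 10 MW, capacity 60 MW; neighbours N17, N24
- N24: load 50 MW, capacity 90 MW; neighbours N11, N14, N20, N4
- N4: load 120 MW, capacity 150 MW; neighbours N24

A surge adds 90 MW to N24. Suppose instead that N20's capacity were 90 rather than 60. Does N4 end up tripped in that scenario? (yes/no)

With N20's capacity at 90:
Round 1 — N24 at 140 > 90. N24 trips offline.
  N24 sheds 140 MW to N11, N14, N20, N4: 35 each.
    N11: 80+35 = 115 > 100
    N14: 10+35 = 45 ≤ 70
    N20: 10+35 = 45 ≤ 90
    N4: 120+35 = 155 > 150
Round 2 — N11, N4 trip offline.
  N11 sheds 115 MW to N14: 115 each.
    N14: 45+115 = 160 > 70
  N4 sheds 155 MW: no online neighbours, lost.
Round 3 — N14 trips offline.
  N14 sheds 160 MW to N15: 160 each.
    N15: 110+160 = 270 > 130
Round 4 — N15 trips offline.
  N15 sheds 270 MW: no online neighbours, lost.
No further trips.

yes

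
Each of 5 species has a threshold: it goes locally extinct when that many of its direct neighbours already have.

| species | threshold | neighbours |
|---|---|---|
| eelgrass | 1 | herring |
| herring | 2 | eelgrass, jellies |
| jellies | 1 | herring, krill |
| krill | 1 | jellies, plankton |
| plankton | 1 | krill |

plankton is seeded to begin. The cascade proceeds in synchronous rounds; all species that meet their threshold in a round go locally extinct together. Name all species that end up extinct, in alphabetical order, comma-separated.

jellies, krill, plankton

Round 1 — plankton goes locally extinct (initial).
Round 2 — checking thresholds:
  krill: 1 of 2 neighbours ≥ 1, goes locally extinct.
Round 3 — checking thresholds:
  jellies: 1 of 2 neighbours ≥ 1, goes locally extinct.
Round 4 — no new extinctions; cascade stops.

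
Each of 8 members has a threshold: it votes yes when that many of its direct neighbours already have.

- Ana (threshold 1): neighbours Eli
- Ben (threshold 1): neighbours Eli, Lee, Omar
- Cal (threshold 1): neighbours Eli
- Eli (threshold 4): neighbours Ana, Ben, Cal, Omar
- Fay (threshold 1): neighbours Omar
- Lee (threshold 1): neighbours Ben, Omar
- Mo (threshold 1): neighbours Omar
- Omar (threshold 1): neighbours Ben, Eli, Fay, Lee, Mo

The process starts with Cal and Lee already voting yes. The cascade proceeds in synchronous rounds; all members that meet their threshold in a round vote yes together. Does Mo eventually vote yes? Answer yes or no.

Round 1 — Cal, Lee vote yes (initial).
Round 2 — checking thresholds:
  Ben: 1 of 3 neighbours ≥ 1, votes yes.
  Eli: 1 of 4 neighbours < 4, below threshold.
  Omar: 1 of 5 neighbours ≥ 1, votes yes.
Round 3 — checking thresholds:
  Eli: 3 of 4 neighbours < 4, below threshold.
  Fay: 1 of 1 neighbours ≥ 1, votes yes.
  Mo: 1 of 1 neighbours ≥ 1, votes yes.
Round 4 — no new yes votes; cascade stops.

yes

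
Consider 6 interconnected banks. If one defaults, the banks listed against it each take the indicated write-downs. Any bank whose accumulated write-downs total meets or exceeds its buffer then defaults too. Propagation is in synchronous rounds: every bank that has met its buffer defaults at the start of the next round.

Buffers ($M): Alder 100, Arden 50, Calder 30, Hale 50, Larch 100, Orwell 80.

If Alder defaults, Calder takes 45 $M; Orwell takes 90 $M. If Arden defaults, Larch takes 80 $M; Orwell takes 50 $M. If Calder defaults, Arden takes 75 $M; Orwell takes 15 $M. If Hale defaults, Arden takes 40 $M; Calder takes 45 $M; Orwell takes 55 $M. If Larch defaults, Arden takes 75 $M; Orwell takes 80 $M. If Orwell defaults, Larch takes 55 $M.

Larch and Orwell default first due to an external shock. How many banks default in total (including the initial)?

3

Round 1 — Larch, Orwell default (initial).
  Arden: +75 → 75 ≥ 50
Round 2 — Arden defaults.
No further defaults.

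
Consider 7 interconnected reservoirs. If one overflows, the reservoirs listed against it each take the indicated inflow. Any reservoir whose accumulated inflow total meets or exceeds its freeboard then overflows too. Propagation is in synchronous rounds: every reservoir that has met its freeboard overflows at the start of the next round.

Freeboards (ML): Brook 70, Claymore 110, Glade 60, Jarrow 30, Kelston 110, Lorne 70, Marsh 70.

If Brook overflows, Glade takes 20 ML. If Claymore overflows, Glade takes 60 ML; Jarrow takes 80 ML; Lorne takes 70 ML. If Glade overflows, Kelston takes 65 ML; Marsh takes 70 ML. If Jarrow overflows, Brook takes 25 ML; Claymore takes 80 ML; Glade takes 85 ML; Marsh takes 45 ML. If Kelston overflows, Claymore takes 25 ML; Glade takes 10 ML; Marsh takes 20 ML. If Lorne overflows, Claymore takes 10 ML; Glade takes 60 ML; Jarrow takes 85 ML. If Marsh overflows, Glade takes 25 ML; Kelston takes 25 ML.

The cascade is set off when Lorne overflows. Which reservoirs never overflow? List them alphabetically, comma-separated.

Round 1 — Lorne overflows (initial).
  Claymore: +10 → 10 < 110
  Glade: +60 → 60 ≥ 60
  Jarrow: +85 → 85 ≥ 30
Round 2 — Glade, Jarrow overflow.
  Brook: +25 → 25 < 70
  Claymore: +80 → 90 < 110
  Kelston: +65 → 65 < 110
  Marsh: +70+45 → 115 ≥ 70
Round 3 — Marsh overflows.
  Kelston: +25 → 90 < 110
No further overflows.

Brook, Claymore, Kelston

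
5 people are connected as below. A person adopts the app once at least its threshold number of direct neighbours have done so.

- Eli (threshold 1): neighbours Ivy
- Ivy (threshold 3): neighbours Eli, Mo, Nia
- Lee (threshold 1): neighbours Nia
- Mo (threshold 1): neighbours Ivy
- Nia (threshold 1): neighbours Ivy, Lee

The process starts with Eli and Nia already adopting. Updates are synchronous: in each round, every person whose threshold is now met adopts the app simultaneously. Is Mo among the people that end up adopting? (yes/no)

no

Round 1 — Eli, Nia adopt the app (initial).
Round 2 — checking thresholds:
  Ivy: 2 of 3 neighbours < 3, holds.
  Lee: 1 of 1 neighbours ≥ 1, adopts the app.
Round 3 — no new adoptions; cascade stops.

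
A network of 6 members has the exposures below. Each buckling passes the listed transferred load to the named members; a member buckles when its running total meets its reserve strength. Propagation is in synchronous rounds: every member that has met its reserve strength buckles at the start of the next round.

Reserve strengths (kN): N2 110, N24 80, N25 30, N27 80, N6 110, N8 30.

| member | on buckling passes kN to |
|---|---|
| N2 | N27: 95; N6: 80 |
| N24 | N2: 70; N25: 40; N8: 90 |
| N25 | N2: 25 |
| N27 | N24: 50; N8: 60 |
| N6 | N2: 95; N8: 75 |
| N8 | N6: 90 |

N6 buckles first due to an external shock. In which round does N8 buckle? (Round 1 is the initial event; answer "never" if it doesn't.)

2

Round 1 — N6 buckles (initial).
  N2: +95 → 95 < 110
  N8: +75 → 75 ≥ 30
Round 2 — N8 buckles.
No further bucklings.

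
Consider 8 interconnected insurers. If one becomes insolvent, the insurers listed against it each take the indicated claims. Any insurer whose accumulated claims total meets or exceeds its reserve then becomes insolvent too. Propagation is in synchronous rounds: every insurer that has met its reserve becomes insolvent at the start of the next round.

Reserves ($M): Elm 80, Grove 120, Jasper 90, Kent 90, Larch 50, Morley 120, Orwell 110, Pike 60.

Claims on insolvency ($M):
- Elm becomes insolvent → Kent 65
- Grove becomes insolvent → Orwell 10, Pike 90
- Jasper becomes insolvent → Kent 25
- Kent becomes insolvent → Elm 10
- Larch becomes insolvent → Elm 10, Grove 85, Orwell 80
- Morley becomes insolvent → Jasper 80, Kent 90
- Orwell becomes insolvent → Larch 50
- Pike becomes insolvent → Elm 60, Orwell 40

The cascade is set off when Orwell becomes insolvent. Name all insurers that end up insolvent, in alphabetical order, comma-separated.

Round 1 — Orwell becomes insolvent (initial).
  Larch: +50 → 50 ≥ 50
Round 2 — Larch becomes insolvent.
  Elm: +10 → 10 < 80
  Grove: +85 → 85 < 120
No further insolvencies.

Larch, Orwell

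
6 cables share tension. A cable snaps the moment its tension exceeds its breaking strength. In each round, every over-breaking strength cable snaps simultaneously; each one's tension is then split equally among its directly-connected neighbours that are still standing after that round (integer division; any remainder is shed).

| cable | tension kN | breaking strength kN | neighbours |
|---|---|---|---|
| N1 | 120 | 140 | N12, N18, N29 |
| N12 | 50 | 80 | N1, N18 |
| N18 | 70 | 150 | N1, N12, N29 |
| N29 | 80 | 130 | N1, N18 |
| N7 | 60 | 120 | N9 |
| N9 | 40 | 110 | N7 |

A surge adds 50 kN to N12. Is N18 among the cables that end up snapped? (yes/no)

Round 1 — N12 at 100 > 80. N12 snaps.
  N12 sheds 100 kN to N1, N18: 50 each.
    N1: 120+50 = 170 > 140
    N18: 70+50 = 120 ≤ 150
Round 2 — N1 snaps.
  N1 sheds 170 kN to N18, N29: 85 each.
    N18: 120+85 = 205 > 150
    N29: 80+85 = 165 > 130
Round 3 — N18, N29 snap.
  N18 sheds 205 kN: no online neighbours, lost.
  N29 sheds 165 kN: no online neighbours, lost.
No further breaks.

yes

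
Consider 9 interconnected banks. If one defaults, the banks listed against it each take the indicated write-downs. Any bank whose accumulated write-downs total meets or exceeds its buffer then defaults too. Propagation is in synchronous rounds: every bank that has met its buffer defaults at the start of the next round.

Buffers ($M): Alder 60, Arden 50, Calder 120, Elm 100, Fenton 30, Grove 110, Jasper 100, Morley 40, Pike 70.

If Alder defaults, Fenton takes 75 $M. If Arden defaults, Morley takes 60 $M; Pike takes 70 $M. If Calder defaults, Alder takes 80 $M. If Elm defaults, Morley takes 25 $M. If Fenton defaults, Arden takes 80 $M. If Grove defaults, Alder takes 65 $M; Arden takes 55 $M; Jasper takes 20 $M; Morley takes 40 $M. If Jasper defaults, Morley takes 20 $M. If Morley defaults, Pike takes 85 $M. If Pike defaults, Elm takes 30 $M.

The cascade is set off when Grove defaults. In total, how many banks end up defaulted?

6

Round 1 — Grove defaults (initial).
  Alder: +65 → 65 ≥ 60
  Arden: +55 → 55 ≥ 50
  Jasper: +20 → 20 < 100
  Morley: +40 → 40 ≥ 40
Round 2 — Alder, Arden, Morley default.
  Fenton: +75 → 75 ≥ 30
  Pike: +70+85 → 155 ≥ 70
Round 3 — Fenton, Pike default.
  Elm: +30 → 30 < 100
No further defaults.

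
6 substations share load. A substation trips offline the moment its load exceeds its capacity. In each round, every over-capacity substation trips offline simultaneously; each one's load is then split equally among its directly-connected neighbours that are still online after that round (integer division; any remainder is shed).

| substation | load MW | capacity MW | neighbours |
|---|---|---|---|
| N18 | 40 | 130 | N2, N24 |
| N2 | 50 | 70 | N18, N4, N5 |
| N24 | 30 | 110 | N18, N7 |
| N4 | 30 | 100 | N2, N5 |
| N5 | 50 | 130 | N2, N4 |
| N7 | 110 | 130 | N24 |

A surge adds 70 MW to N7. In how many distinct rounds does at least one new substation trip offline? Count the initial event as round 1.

Round 1 — N7 at 180 > 130. N7 trips offline.
  N7 sheds 180 MW to N24: 180 each.
    N24: 30+180 = 210 > 110
Round 2 — N24 trips offline.
  N24 sheds 210 MW to N18: 210 each.
    N18: 40+210 = 250 > 130
Round 3 — N18 trips offline.
  N18 sheds 250 MW to N2: 250 each.
    N2: 50+250 = 300 > 70
Round 4 — N2 trips offline.
  N2 sheds 300 MW to N4, N5: 150 each.
    N4: 30+150 = 180 > 100
    N5: 50+150 = 200 > 130
Round 5 — N4, N5 trip offline.
  N4 sheds 180 MW: no online neighbours, lost.
  N5 sheds 200 MW: no online neighbours, lost.
No further trips.

5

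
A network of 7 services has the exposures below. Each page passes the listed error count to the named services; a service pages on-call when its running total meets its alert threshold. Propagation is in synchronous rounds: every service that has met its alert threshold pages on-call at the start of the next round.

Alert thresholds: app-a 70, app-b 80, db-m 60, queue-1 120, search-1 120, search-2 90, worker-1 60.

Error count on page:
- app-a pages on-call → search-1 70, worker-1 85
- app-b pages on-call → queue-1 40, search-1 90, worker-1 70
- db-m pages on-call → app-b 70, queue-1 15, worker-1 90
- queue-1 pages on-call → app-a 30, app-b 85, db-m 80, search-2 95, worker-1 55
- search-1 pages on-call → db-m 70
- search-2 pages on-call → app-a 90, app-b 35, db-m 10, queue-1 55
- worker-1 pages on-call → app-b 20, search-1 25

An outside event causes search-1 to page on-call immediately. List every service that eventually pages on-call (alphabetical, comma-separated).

app-b, db-m, search-1, worker-1

Round 1 — search-1 pages on-call (initial).
  db-m: +70 → 70 ≥ 60
Round 2 — db-m pages on-call.
  app-b: +70 → 70 < 80
  queue-1: +15 → 15 < 120
  worker-1: +90 → 90 ≥ 60
Round 3 — worker-1 pages on-call.
  app-b: +20 → 90 ≥ 80
Round 4 — app-b pages on-call.
  queue-1: +40 → 55 < 120
No further pages.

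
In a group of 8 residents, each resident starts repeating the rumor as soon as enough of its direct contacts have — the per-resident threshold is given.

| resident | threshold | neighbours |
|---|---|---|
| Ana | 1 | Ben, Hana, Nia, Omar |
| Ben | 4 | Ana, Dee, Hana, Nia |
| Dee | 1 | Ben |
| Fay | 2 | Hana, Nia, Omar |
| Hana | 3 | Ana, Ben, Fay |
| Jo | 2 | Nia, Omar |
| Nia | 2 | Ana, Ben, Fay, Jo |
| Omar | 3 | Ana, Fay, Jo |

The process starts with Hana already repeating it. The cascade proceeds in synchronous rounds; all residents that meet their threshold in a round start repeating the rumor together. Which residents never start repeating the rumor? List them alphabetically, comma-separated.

Ben, Dee, Fay, Jo, Nia, Omar

Round 1 — Hana starts repeating the rumor (initial).
Round 2 — checking thresholds:
  Ana: 1 of 4 neighbours ≥ 1, starts repeating the rumor.
  Ben: 1 of 4 neighbours < 4, holds.
  Fay: 1 of 3 neighbours < 2, holds.
Round 3 — no new spreads; cascade stops.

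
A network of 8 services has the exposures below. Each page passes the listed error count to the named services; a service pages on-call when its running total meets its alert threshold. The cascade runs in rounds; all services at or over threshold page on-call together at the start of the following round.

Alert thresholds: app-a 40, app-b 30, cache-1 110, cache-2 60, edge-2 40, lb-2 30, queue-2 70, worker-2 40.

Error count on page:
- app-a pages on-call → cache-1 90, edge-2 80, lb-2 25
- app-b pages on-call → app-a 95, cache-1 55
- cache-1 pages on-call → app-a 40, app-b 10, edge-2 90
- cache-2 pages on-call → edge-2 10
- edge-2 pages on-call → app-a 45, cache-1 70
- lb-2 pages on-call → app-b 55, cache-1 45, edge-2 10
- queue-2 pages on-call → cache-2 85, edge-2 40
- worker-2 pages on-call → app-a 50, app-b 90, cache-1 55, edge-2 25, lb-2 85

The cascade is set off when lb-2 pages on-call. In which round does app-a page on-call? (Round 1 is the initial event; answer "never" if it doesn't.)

3

Round 1 — lb-2 pages on-call (initial).
  app-b: +55 → 55 ≥ 30
  cache-1: +45 → 45 < 110
  edge-2: +10 → 10 < 40
Round 2 — app-b pages on-call.
  app-a: +95 → 95 ≥ 40
  cache-1: +55 → 100 < 110
Round 3 — app-a pages on-call.
  cache-1: +90 → 190 ≥ 110
  edge-2: +80 → 90 ≥ 40
Round 4 — cache-1, edge-2 page on-call.
No further pages.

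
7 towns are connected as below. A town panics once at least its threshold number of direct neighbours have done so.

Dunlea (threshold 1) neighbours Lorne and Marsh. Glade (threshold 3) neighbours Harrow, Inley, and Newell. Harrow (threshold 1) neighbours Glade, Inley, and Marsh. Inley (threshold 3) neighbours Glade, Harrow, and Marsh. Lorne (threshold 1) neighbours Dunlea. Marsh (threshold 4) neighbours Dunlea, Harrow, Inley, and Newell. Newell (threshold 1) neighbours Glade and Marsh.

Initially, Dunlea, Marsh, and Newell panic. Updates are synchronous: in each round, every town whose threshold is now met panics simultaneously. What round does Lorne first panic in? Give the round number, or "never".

Round 1 — Dunlea, Marsh, Newell panic (initial).
Round 2 — checking thresholds:
  Glade: 1 of 3 neighbours < 3, not yet.
  Harrow: 1 of 3 neighbours ≥ 1, panics.
  Inley: 1 of 3 neighbours < 3, not yet.
  Lorne: 1 of 1 neighbours ≥ 1, panics.
Round 3 — no new panics; cascade stops.

2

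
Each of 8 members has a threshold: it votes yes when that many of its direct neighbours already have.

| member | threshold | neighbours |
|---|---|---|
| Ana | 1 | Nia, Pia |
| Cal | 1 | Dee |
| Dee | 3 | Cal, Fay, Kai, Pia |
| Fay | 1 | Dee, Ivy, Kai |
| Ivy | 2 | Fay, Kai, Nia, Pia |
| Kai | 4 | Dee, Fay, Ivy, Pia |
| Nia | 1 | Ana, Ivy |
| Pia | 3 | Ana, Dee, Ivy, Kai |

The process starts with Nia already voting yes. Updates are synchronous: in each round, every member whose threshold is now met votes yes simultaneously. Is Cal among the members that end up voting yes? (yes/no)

no

Round 1 — Nia votes yes (initial).
Round 2 — checking thresholds:
  Ana: 1 of 2 neighbours ≥ 1, votes yes.
  Ivy: 1 of 4 neighbours < 2, below threshold.
Round 3 — no new yes votes; cascade stops.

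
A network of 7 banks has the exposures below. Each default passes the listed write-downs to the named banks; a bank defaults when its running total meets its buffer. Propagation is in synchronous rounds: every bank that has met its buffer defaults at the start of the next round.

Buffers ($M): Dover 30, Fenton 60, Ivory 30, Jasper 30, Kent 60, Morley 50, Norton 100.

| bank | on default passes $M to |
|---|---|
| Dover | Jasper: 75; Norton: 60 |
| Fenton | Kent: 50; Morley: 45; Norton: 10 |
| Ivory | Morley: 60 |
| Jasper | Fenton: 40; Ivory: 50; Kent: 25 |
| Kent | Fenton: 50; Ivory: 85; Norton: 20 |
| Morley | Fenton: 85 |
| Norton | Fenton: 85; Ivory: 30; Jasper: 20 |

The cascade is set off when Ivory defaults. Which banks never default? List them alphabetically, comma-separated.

Round 1 — Ivory defaults (initial).
  Morley: +60 → 60 ≥ 50
Round 2 — Morley defaults.
  Fenton: +85 → 85 ≥ 60
Round 3 — Fenton defaults.
  Kent: +50 → 50 < 60
  Norton: +10 → 10 < 100
No further defaults.

Dover, Jasper, Kent, Norton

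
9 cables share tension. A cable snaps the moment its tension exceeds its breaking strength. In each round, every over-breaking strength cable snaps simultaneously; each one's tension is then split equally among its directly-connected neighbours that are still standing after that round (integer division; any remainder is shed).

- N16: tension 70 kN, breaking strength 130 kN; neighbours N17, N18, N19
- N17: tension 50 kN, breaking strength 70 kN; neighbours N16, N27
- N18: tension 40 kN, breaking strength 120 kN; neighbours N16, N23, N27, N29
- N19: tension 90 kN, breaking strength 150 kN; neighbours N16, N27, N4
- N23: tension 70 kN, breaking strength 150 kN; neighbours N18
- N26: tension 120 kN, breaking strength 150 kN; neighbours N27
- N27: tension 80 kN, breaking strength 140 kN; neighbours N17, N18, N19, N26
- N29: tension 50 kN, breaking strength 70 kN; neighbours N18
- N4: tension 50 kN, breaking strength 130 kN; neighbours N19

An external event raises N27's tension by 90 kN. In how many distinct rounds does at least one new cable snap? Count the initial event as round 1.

5

Round 1 — N27 at 170 > 140. N27 snaps.
  N27 sheds 170 kN to N17, N18, N19, N26: 42 each (2 lost).
    N17: 50+42 = 92 > 70
    N18: 40+42 = 82 ≤ 120
    N19: 90+42 = 132 ≤ 150
    N26: 120+42 = 162 > 150
Round 2 — N17, N26 snap.
  N17 sheds 92 kN to N16: 92 each.
    N16: 70+92 = 162 > 130
  N26 sheds 162 kN: no online neighbours, lost.
Round 3 — N16 snaps.
  N16 sheds 162 kN to N18, N19: 81 each.
    N18: 82+81 = 163 > 120
    N19: 132+81 = 213 > 150
Round 4 — N18, N19 snap.
  N18 sheds 163 kN to N23, N29: 81 each (1 lost).
    N23: 70+81 = 151 > 150
    N29: 50+81 = 131 > 70
  N19 sheds 213 kN to N4: 213 each.
    N4: 50+213 = 263 > 130
Round 5 — N23, N29, N4 snap.
  N23 sheds 151 kN: no online neighbours, lost.
  N29 sheds 131 kN: no online neighbours, lost.
  N4 sheds 263 kN: no online neighbours, lost.
No further breaks.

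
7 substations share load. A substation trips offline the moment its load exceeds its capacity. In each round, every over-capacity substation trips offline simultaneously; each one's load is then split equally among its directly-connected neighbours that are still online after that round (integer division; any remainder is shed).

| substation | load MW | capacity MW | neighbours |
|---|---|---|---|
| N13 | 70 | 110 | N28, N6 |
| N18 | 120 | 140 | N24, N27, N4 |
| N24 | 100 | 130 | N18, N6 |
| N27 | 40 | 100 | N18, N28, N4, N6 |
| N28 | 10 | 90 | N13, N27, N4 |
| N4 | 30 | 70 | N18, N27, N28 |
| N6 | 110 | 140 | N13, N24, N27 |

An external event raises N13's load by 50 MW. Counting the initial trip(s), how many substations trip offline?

Round 1 — N13 at 120 > 110. N13 trips offline.
  N13 sheds 120 MW to N28, N6: 60 each.
    N28: 10+60 = 70 ≤ 90
    N6: 110+60 = 170 > 140
Round 2 — N6 trips offline.
  N6 sheds 170 MW to N24, N27: 85 each.
    N24: 100+85 = 185 > 130
    N27: 40+85 = 125 > 100
Round 3 — N24, N27 trip offline.
  N24 sheds 185 MW to N18: 185 each.
    N18: 120+185 = 305 > 140
  N27 sheds 125 MW to N18, N28, N4: 41 each (2 lost).
    N18: 305+41 = 346 > 140
    N28: 70+41 = 111 > 90
    N4: 30+41 = 71 > 70
Round 4 — N18, N28, N4 trip offline.
  N18 sheds 346 MW: no online neighbours, lost.
  N28 sheds 111 MW: no online neighbours, lost.
  N4 sheds 71 MW: no online neighbours, lost.
No further trips.

7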